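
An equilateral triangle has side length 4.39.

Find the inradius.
r = Area/s with s the semi-perimeter.
Area = (√3/4)·4.39² = (√3/4)·19.2721 ≈ 0.433013·19.2721 ≈ 8.34506
s = 3·4.39/2 = 6.585
r ≈ 8.34506/6.585 ≈ 1.26728
(Equivalently r = side/(2√3) = 4.39/3.4641 ≈ 1.26728.)

r = 1.267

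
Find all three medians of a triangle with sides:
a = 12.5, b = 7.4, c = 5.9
Median formula: m_a = ½√(2b² + 2c² − a²) (and cyclically). a² = 156.25, b² = 54.76, c² = 34.81.
m_a = ½√(2·54.76 + 2·34.81 − 156.25) = ½√22.89 ≈ ½·4.78435 ≈ 2.39217
m_b = ½√(2·156.25 + 2·34.81 − 54.76) = ½√327.36 ≈ ½·18.0931 ≈ 9.04655
m_c = ½√(2·156.25 + 2·54.76 − 34.81) = ½√387.21 ≈ ½·19.6777 ≈ 9.83883

m_a = 2.392, m_b = 9.047, m_c = 9.839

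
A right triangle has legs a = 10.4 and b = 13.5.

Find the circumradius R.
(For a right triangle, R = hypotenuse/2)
Hypotenuse c = √(a² + b²) = √(108.16 + 182.25) = √290.41 ≈ 17.0414
R = c/2 ≈ 17.0414/2 ≈ 8.52071

R = 8.521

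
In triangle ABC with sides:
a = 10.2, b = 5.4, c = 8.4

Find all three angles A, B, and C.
Law of cosines for each angle (a² = 104.04, b² = 29.16, c² = 70.56):
cos(A) = (b² + c² − a²)/(2bc) = (29.16 + 70.56 − 104.04)/(2·5.4·8.4) = -4.32/90.72 ≈ -0.047619  ⇒  A ≈ 92.7294°
cos(B) = (a² + c² − b²)/(2ac) = (104.04 + 70.56 − 29.16)/(2·10.2·8.4) = 145.44/171.36 ≈ 0.848739  ⇒  B ≈ 31.9252°
cos(C) = (a² + b² − c²)/(2ab) = (104.04 + 29.16 − 70.56)/(2·10.2·5.4) = 62.64/110.16 ≈ 0.568627  ⇒  C ≈ 55.3454°
Check: A + B + C ≈ 180°

A = 92.73°, B = 31.93°, C = 55.35°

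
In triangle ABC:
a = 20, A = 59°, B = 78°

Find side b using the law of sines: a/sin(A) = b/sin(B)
a/sin(A) = b/sin(B)  ⇒  b = a·sin(B)/sin(A) = 20·sin(78°)/sin(59°)
sin(78°) ≈ 0.978148, sin(59°) ≈ 0.857167
b ≈ 20·0.978148/0.857167 ≈ 19.563/0.857167 ≈ 22.8228

b = 22.82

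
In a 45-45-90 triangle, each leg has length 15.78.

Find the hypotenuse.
In a 45-45-90 triangle the sides are in ratio 1 : 1 : √2, so hypotenuse = leg·√2.
Hypotenuse = 15.78·√2 ≈ 15.78·1.41421 ≈ 22.3163

Hypotenuse = 15.78√2 = 22.32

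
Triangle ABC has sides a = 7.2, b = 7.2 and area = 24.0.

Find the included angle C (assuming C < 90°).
Area = ½·a·b·sin(C)  ⇒  sin(C) = 2·Area/(a·b) = 2·24.0/(7.2·7.2) = 48/51.84 ≈ 0.925926
C = arcsin(0.925926) ≈ 67.8084° (taking the acute solution since C < 90°)

C = 67.81°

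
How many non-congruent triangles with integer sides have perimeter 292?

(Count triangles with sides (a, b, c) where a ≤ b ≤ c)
Let a ≤ b ≤ c with a + b + c = 292. The only binding inequality is a + b > c, i.e. 292 − c > c, so c < 292/2; and c ≥ 292/3 since c is the largest side.
So 98 ≤ c ≤ 145. For each c, b runs from ⌈(292 − c)/2⌉ up to c (then a = 292 − b − c satisfies 1 ≤ a ≤ b automatically), giving c − ⌈(292 − c)/2⌉ + 1 choices.
Summing over c: 2 + 3 + 5 + 6 + … + 71 + 72  (48 terms, c = 98, …, 145) = 1776
Check (closed form: nearest integer to p²/48 for even p, (p+3)²/48 for odd p): 292²/48 = 85264/48 ≈ 1776.33 → 1776

1776 triangles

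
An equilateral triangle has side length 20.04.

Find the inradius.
r = Area/s with s the semi-perimeter.
Area = (√3/4)·20.04² = (√3/4)·401.6016 ≈ 0.433013·401.6016 ≈ 173.899
s = 3·20.04/2 = 30.06
r ≈ 173.899/30.06 ≈ 5.78505
(Equivalently r = side/(2√3) = 20.04/3.4641 ≈ 5.78505.)

r = 5.785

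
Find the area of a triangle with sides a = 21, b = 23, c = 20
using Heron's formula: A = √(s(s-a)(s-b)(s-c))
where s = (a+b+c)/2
s = (21 + 23 + 20)/2 = 64/2 = 32
s − a = 11, s − b = 9, s − c = 12
s(s−a)(s−b)(s−c) = 32·11·9·12 = 38016
Area = √38016 ≈ 194.977

s = 32.0, Area = 195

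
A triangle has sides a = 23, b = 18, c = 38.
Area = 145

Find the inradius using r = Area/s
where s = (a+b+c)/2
s = (23 + 18 + 38)/2 = 79/2 = 39.5
r = Area/s = 145/39.5 ≈ 3.67089

r = 3.671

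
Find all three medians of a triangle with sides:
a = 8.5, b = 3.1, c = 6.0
Median formula: m_a = ½√(2b² + 2c² − a²) (and cyclically). a² = 72.25, b² = 9.61, c² = 36.
m_a = ½√(2·9.61 + 2·36 − 72.25) = ½√18.97 ≈ ½·4.35546 ≈ 2.17773
m_b = ½√(2·72.25 + 2·36 − 9.61) = ½√206.89 ≈ ½·14.3837 ≈ 7.19184
m_c = ½√(2·72.25 + 2·9.61 − 36) = ½√127.72 ≈ ½·11.3013 ≈ 5.65066

m_a = 2.178, m_b = 7.192, m_c = 5.651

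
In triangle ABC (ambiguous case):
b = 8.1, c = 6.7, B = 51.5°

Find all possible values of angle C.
b/sin(B) = c/sin(C)  ⇒  sin(C) = c·sin(B)/b = 6.7·sin(51.5°)/8.1
sin(51.5°) ≈ 0.782608
sin(C) ≈ 6.7·0.782608/8.1 ≈ 5.24347/8.1 ≈ 0.647343
Candidate 1: C₁ = arcsin(0.647343) ≈ 40.3415°  →  A = 180° − 51.5° − 40.3415° ≈ 88.1585° > 0, valid
Candidate 2: C₂ = 180° − C₁ ≈ 139.658°  →  A = 180° − 51.5° − 139.658° ≈ -11.1585° ≤ 0, not a valid triangle

C = 40.34° (one solution)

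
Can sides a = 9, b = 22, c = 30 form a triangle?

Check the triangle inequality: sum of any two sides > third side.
a + b vs c: 9 + 22 = 31 > 30  ✓
a + c vs b: 9 + 30 = 39 > 22  ✓
b + c vs a: 22 + 30 = 52 > 9  ✓

Yes, triangle inequality satisfied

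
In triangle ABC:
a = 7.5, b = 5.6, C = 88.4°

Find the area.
Two sides and the included angle (SAS): A = ½·a·b·sin(C) = ½·7.5·5.6·sin(88.4°)
sin(88.4°) ≈ 0.99961
A ≈ ½·42·0.99961 = 21·0.99961 ≈ 20.9918

Area = 20.99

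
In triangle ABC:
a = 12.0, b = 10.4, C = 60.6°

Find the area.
Two sides and the included angle (SAS): A = ½·a·b·sin(C) = ½·12.0·10.4·sin(60.6°)
sin(60.6°) ≈ 0.871214
A ≈ ½·124.8·0.871214 = 62.4·0.871214 ≈ 54.3637

Area = 54.36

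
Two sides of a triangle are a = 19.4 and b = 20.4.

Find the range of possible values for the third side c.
Triangle inequality: |a − b| < c < a + b
|a − b| = |19.4 − 20.4| = 1
a + b = 19.4 + 20.4 = 39.8

1 < c < 39.8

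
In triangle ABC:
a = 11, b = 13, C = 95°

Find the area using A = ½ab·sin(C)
A = ½·a·b·sin(C) = ½·11·13·sin(95°)
sin(95°) ≈ 0.996195
A ≈ ½·143·0.996195 = 71.5·0.996195 ≈ 71.2279

Area = 71.23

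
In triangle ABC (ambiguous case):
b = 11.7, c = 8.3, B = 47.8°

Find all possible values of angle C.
b/sin(B) = c/sin(C)  ⇒  sin(C) = c·sin(B)/b = 8.3·sin(47.8°)/11.7
sin(47.8°) ≈ 0.740805
sin(C) ≈ 8.3·0.740805/11.7 ≈ 6.14868/11.7 ≈ 0.525528
Candidate 1: C₁ = arcsin(0.525528) ≈ 31.7038°  →  A = 180° − 47.8° − 31.7038° ≈ 100.496° > 0, valid
Candidate 2: C₂ = 180° − C₁ ≈ 148.296°  →  A = 180° − 47.8° − 148.296° ≈ -16.0962° ≤ 0, not a valid triangle

C = 31.7° (one solution)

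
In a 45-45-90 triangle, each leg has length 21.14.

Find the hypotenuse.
In a 45-45-90 triangle the sides are in ratio 1 : 1 : √2, so hypotenuse = leg·√2.
Hypotenuse = 21.14·√2 ≈ 21.14·1.41421 ≈ 29.8965

Hypotenuse = 21.14√2 = 29.9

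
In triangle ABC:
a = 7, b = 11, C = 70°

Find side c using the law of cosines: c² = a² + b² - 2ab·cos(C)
c² = 7² + 11² − 2·7·11·cos(70°)
cos(70°) ≈ 0.34202
c² ≈ 49 + 121 − 154·(0.34202) ≈ 170 − 52.6711 ≈ 117.329
c ≈ √117.329 ≈ 10.8318

c = 10.83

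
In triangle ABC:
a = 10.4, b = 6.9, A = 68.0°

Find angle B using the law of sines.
a/sin(A) = b/sin(B)  ⇒  sin(B) = b·sin(A)/a = 6.9·sin(68.0°)/10.4
sin(68.0°) ≈ 0.927184
sin(B) ≈ 6.9·0.927184/10.4 ≈ 6.39757/10.4 ≈ 0.615151
B = arcsin(0.615151) ≈ 37.9629°
(Since b ≤ a we need B ≤ A, so the obtuse alternative 180° − 37.9629° ≈ 142.037° is rejected.)

B = 37.96°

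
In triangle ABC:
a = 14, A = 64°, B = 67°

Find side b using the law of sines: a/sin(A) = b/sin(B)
a/sin(A) = b/sin(B)  ⇒  b = a·sin(B)/sin(A) = 14·sin(67°)/sin(64°)
sin(67°) ≈ 0.920505, sin(64°) ≈ 0.898794
b ≈ 14·0.920505/0.898794 ≈ 12.8871/0.898794 ≈ 14.3382

b = 14.34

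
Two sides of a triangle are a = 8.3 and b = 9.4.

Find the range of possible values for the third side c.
Triangle inequality: |a − b| < c < a + b
|a − b| = |8.3 − 9.4| = 1.1
a + b = 8.3 + 9.4 = 17.7

1.1 < c < 17.7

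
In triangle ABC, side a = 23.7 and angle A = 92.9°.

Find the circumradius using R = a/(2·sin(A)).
R = a/(2·sin(A)) = 23.7/(2·sin(92.9°))
sin(92.9°) ≈ 0.998719
R ≈ 23.7/(2·0.998719) = 23.7/1.99744 ≈ 11.8652

R = 11.87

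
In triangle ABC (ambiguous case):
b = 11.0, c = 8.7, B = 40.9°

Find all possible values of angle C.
b/sin(B) = c/sin(C)  ⇒  sin(C) = c·sin(B)/b = 8.7·sin(40.9°)/11.0
sin(40.9°) ≈ 0.654741
sin(C) ≈ 8.7·0.654741/11.0 ≈ 5.69625/11.0 ≈ 0.51784
Candidate 1: C₁ = arcsin(0.51784) ≈ 31.1875°  →  A = 180° − 40.9° − 31.1875° ≈ 107.912° > 0, valid
Candidate 2: C₂ = 180° − C₁ ≈ 148.812°  →  A = 180° − 40.9° − 148.812° ≈ -9.7125° ≤ 0, not a valid triangle

C = 31.19° (one solution)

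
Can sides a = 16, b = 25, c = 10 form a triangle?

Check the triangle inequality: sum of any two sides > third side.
a + b vs c: 16 + 25 = 41 > 10  ✓
a + c vs b: 16 + 10 = 26 > 25  ✓
b + c vs a: 25 + 10 = 35 > 16  ✓

Yes, triangle inequality satisfied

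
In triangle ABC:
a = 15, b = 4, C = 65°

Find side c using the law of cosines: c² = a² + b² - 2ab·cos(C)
c² = 15² + 4² − 2·15·4·cos(65°)
cos(65°) ≈ 0.422618
c² ≈ 225 + 16 − 120·(0.422618) ≈ 241 − 50.7142 ≈ 190.286
c ≈ √190.286 ≈ 13.7944

c = 13.79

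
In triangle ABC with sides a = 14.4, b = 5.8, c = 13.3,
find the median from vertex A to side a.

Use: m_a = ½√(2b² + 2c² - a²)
m_a = ½√(2·5.8² + 2·13.3² − 14.4²) = ½√(2·33.64 + 2·176.89 − 207.36) = ½√(67.28 + 353.78 − 207.36) = ½√213.7
√213.7 ≈ 14.6185, so m_a ≈ 7.30924

m_a = 7.309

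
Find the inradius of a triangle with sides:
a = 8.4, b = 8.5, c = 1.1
r = Area/s where s is the semi-perimeter.
s = (8.4 + 8.5 + 1.1)/2 = 18/2 = 9
Area = √(s(s−a)(s−b)(s−c)) = √(9·0.6·0.5·7.9) ≈ √21.33 ≈ 4.61844
r ≈ 4.61844/9 ≈ 0.51316

r = 0.5132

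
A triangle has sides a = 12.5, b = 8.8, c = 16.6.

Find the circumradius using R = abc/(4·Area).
First find the area with Heron's formula.
s = (12.5 + 8.8 + 16.6)/2 = 18.95
Area = √(s(s−a)(s−b)(s−c)) = √(18.95·6.45·10.15·2.35) ≈ √2915.43 ≈ 53.9947
abc = 12.5·8.8·16.6 = 1826
R = abc/(4·Area) ≈ 1826/(4·53.9947) = 1826/215.979 ≈ 8.45453

R = 8.455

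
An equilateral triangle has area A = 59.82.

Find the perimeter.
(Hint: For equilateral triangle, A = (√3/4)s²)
A = (√3/4)s²  ⇒  s² = 4A/√3 = 4·59.82/√3 = 239.28/1.73205 ≈ 138.148
s ≈ √138.148 ≈ 11.7537
Perimeter = 3s ≈ 3·11.7537 ≈ 35.261

Perimeter = 35.26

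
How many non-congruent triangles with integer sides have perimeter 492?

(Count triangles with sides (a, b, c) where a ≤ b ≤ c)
Let a ≤ b ≤ c with a + b + c = 492. The only binding inequality is a + b > c, i.e. 492 − c > c, so c < 492/2; and c ≥ 492/3 since c is the largest side.
So 164 ≤ c ≤ 245. For each c, b runs from ⌈(492 − c)/2⌉ up to c (then a = 492 − b − c satisfies 1 ≤ a ≤ b automatically), giving c − ⌈(492 − c)/2⌉ + 1 choices.
Summing over c: 1 + 2 + 4 + 5 + … + 121 + 122  (82 terms, c = 164, …, 245) = 5043
Check (closed form: nearest integer to p²/48 for even p, (p+3)²/48 for odd p): 492²/48 = 242064/48 ≈ 5043.00 → 5043

5043 triangles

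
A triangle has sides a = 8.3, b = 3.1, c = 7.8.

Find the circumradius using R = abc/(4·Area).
First find the area with Heron's formula.
s = (8.3 + 3.1 + 7.8)/2 = 9.6
Area = √(s(s−a)(s−b)(s−c)) = √(9.6·1.3·6.5·1.8) ≈ √146.016 ≈ 12.0837
abc = 8.3·3.1·7.8 = 200.694
R = abc/(4·Area) ≈ 200.694/(4·12.0837) = 200.694/48.3348 ≈ 4.15216

R = 4.152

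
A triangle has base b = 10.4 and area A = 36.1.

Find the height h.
A = ½·b·h  ⇒  h = 2A/b = 2·36.1/10.4 = 72.2/10.4 ≈ 6.94231

h = 6.942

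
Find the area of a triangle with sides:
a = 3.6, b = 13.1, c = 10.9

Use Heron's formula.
s = (3.6 + 13.1 + 10.9)/2 = 27.6/2 = 13.8
s − a = 10.2, s − b = 0.7, s − c = 2.9
s(s−a)(s−b)(s−c) = 13.8·10.2·0.7·2.9 ≈ 285.743
Area = √285.743 ≈ 16.9039

Area = 16.9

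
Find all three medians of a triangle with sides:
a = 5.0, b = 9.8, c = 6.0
Median formula: m_a = ½√(2b² + 2c² − a²) (and cyclically). a² = 25, b² = 96.04, c² = 36.
m_a = ½√(2·96.04 + 2·36 − 25) = ½√239.08 ≈ ½·15.4622 ≈ 7.73111
m_b = ½√(2·25 + 2·36 − 96.04) = ½√25.96 ≈ ½·5.0951 ≈ 2.54755
m_c = ½√(2·25 + 2·96.04 − 36) = ½√206.08 ≈ ½·14.3555 ≈ 7.17774

m_a = 7.731, m_b = 2.548, m_c = 7.178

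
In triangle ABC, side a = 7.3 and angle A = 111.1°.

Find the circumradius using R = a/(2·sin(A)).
R = a/(2·sin(A)) = 7.3/(2·sin(111.1°))
sin(111.1°) ≈ 0.932954
R ≈ 7.3/(2·0.932954) = 7.3/1.86591 ≈ 3.91231

R = 3.912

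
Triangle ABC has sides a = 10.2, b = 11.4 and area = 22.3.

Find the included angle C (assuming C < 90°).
Area = ½·a·b·sin(C)  ⇒  sin(C) = 2·Area/(a·b) = 2·22.3/(10.2·11.4) = 44.6/116.28 ≈ 0.383557
C = arcsin(0.383557) ≈ 22.5542° (taking the acute solution since C < 90°)

C = 22.55°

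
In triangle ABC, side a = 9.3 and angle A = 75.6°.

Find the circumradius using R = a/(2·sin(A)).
R = a/(2·sin(A)) = 9.3/(2·sin(75.6°))
sin(75.6°) ≈ 0.968583
R ≈ 9.3/(2·0.968583) = 9.3/1.93717 ≈ 4.80083

R = 4.801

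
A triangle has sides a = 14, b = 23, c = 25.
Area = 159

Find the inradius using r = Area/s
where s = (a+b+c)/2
s = (14 + 23 + 25)/2 = 62/2 = 31
r = Area/s = 159/31 ≈ 5.12903

r = 5.129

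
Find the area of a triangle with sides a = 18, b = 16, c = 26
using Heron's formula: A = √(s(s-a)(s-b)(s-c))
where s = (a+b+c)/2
s = (18 + 16 + 26)/2 = 60/2 = 30
s − a = 12, s − b = 14, s − c = 4
s(s−a)(s−b)(s−c) = 30·12·14·4 = 20160
Area = √20160 ≈ 141.986

s = 30.0, Area = 142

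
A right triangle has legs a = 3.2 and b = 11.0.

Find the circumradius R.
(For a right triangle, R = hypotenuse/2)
Hypotenuse c = √(a² + b²) = √(10.24 + 121) = √131.24 ≈ 11.456
R = c/2 ≈ 11.456/2 ≈ 5.728

R = 5.728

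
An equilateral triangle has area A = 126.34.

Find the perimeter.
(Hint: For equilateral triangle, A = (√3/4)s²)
A = (√3/4)s²  ⇒  s² = 4A/√3 = 4·126.34/√3 = 505.36/1.73205 ≈ 291.77
s ≈ √291.77 ≈ 17.0813
Perimeter = 3s ≈ 3·17.0813 ≈ 51.2438

Perimeter = 51.24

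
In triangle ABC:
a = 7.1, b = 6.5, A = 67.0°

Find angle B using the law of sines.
a/sin(A) = b/sin(B)  ⇒  sin(B) = b·sin(A)/a = 6.5·sin(67.0°)/7.1
sin(67.0°) ≈ 0.920505
sin(B) ≈ 6.5·0.920505/7.1 ≈ 5.98328/7.1 ≈ 0.842716
B = arcsin(0.842716) ≈ 57.428°
(Since b ≤ a we need B ≤ A, so the obtuse alternative 180° − 57.428° ≈ 122.572° is rejected.)

B = 57.43°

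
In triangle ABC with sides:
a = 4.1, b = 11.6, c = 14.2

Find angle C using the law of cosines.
c² = a² + b² − 2ab·cos(C)  ⇒  cos(C) = (a² + b² − c²)/(2ab)
cos(C) = (4.1² + 11.6² − 14.2²)/(2·4.1·11.6) = (16.81 + 134.56 − 201.64)/95.12 = -50.27/95.12 ≈ -0.52849
C = arccos(-0.52849) ≈ 121.904°

C = 121.9°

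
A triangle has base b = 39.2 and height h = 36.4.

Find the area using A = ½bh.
A = ½·b·h = ½·39.2·36.4 = ½·1426.88 = 713.44

Area = 713.44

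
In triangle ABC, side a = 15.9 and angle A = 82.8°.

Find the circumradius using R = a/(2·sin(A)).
R = a/(2·sin(A)) = 15.9/(2·sin(82.8°))
sin(82.8°) ≈ 0.992115
R ≈ 15.9/(2·0.992115) = 15.9/1.98423 ≈ 8.01319

R = 8.013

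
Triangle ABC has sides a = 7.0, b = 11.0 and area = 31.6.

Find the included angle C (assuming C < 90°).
Area = ½·a·b·sin(C)  ⇒  sin(C) = 2·Area/(a·b) = 2·31.6/(7.0·11.0) = 63.2/77 ≈ 0.820779
C = arcsin(0.820779) ≈ 55.1629° (taking the acute solution since C < 90°)

C = 55.16°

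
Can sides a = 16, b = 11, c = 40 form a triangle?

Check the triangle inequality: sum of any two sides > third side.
a + b vs c: 16 + 11 = 27 ≤ 40  ✗
a + c vs b: 16 + 40 = 56 > 11  ✓
b + c vs a: 11 + 40 = 51 > 16  ✓

No: 16 + 11 = 27 is not > 40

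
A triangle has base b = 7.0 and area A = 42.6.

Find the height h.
A = ½·b·h  ⇒  h = 2A/b = 2·42.6/7.0 = 85.2/7.0 ≈ 12.1714

h = 12.17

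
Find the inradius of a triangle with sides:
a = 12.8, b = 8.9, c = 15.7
r = Area/s where s is the semi-perimeter.
s = (12.8 + 8.9 + 15.7)/2 = 37.4/2 = 18.7
Area = √(s(s−a)(s−b)(s−c)) = √(18.7·5.9·9.8·3) ≈ √3243.7 ≈ 56.9535
r ≈ 56.9535/18.7 ≈ 3.04564

r = 3.046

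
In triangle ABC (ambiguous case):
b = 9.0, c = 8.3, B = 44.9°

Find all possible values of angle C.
b/sin(B) = c/sin(C)  ⇒  sin(C) = c·sin(B)/b = 8.3·sin(44.9°)/9.0
sin(44.9°) ≈ 0.705872
sin(C) ≈ 8.3·0.705872/9.0 ≈ 5.85873/9.0 ≈ 0.65097
Candidate 1: C₁ = arcsin(0.65097) ≈ 40.6148°  →  A = 180° − 44.9° − 40.6148° ≈ 94.4852° > 0, valid
Candidate 2: C₂ = 180° − C₁ ≈ 139.385°  →  A = 180° − 44.9° − 139.385° ≈ -4.2852° ≤ 0, not a valid triangle

C = 40.61° (one solution)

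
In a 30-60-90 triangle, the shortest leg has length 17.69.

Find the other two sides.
In a 30-60-90 triangle the sides are in ratio 1 : √3 : 2 (short leg : long leg : hypotenuse).
Long leg = 17.69·√3 ≈ 17.69·1.73205 ≈ 30.64
Hypotenuse = 2·17.69 = 35.38

Long leg = 17.69√3 = 30.64, Hypotenuse = 35.38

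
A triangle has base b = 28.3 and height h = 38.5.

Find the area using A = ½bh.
A = ½·b·h = ½·28.3·38.5 = ½·1089.55 = 544.775

Area = 544.775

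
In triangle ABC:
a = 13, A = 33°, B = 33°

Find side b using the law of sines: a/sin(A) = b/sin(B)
a/sin(A) = b/sin(B)  ⇒  b = a·sin(B)/sin(A) = 13·sin(33°)/sin(33°)
sin(33°) ≈ 0.544639, sin(33°) ≈ 0.544639
b ≈ 13·0.544639/0.544639 ≈ 7.08031/0.544639 ≈ 13

b = 13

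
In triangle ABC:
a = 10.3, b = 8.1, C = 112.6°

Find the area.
Two sides and the included angle (SAS): A = ½·a·b·sin(C) = ½·10.3·8.1·sin(112.6°)
sin(112.6°) ≈ 0.92321
A ≈ ½·83.43·0.92321 = 41.715·0.92321 ≈ 38.5117

Area = 38.51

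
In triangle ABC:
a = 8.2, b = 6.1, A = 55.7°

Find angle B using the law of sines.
a/sin(A) = b/sin(B)  ⇒  sin(B) = b·sin(A)/a = 6.1·sin(55.7°)/8.2
sin(55.7°) ≈ 0.826098
sin(B) ≈ 6.1·0.826098/8.2 ≈ 5.0392/8.2 ≈ 0.614537
B = arcsin(0.614537) ≈ 37.9183°
(Since b ≤ a we need B ≤ A, so the obtuse alternative 180° − 37.9183° ≈ 142.082° is rejected.)

B = 37.92°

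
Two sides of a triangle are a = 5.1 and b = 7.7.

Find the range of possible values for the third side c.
Triangle inequality: |a − b| < c < a + b
|a − b| = |5.1 − 7.7| = 2.6
a + b = 5.1 + 7.7 = 12.8

2.6 < c < 12.8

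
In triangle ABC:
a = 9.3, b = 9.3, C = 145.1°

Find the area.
Two sides and the included angle (SAS): A = ½·a·b·sin(C) = ½·9.3·9.3·sin(145.1°)
sin(145.1°) ≈ 0.572146
A ≈ ½·86.49·0.572146 = 43.245·0.572146 ≈ 24.7424

Area = 24.74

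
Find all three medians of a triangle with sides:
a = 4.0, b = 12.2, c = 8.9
Median formula: m_a = ½√(2b² + 2c² − a²) (and cyclically). a² = 16, b² = 148.84, c² = 79.21.
m_a = ½√(2·148.84 + 2·79.21 − 16) = ½√440.1 ≈ ½·20.9786 ≈ 10.4893
m_b = ½√(2·16 + 2·79.21 − 148.84) = ½√41.58 ≈ ½·6.44826 ≈ 3.22413
m_c = ½√(2·16 + 2·148.84 − 79.21) = ½√250.47 ≈ ½·15.8262 ≈ 7.91312

m_a = 10.49, m_b = 3.224, m_c = 7.913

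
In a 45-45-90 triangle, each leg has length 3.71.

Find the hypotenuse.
In a 45-45-90 triangle the sides are in ratio 1 : 1 : √2, so hypotenuse = leg·√2.
Hypotenuse = 3.71·√2 ≈ 3.71·1.41421 ≈ 5.24673

Hypotenuse = 3.71√2 = 5.247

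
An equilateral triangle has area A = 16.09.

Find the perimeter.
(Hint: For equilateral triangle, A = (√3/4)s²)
A = (√3/4)s²  ⇒  s² = 4A/√3 = 4·16.09/√3 = 64.36/1.73205 ≈ 37.1583
s ≈ √37.1583 ≈ 6.09576
Perimeter = 3s ≈ 3·6.09576 ≈ 18.2873

Perimeter = 18.29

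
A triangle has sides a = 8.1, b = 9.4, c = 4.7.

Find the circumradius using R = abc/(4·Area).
First find the area with Heron's formula.
s = (8.1 + 9.4 + 4.7)/2 = 11.1
Area = √(s(s−a)(s−b)(s−c)) = √(11.1·3·1.7·6.4) ≈ √362.304 ≈ 19.0343
abc = 8.1·9.4·4.7 = 357.858
R = abc/(4·Area) ≈ 357.858/(4·19.0343) = 357.858/76.1371 ≈ 4.70018

R = 4.7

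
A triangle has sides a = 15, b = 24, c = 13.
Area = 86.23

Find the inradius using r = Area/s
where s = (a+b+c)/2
s = (15 + 24 + 13)/2 = 52/2 = 26
r = Area/s = 86.23/26 ≈ 3.31654

r = 3.317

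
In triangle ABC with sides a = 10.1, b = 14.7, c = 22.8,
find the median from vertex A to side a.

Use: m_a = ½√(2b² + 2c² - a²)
m_a = ½√(2·14.7² + 2·22.8² − 10.1²) = ½√(2·216.09 + 2·519.84 − 102.01) = ½√(432.18 + 1039.68 − 102.01) = ½√1369.85
√1369.85 ≈ 37.0115, so m_a ≈ 18.5057

m_a = 18.51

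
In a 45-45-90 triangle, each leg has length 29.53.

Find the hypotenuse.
In a 45-45-90 triangle the sides are in ratio 1 : 1 : √2, so hypotenuse = leg·√2.
Hypotenuse = 29.53·√2 ≈ 29.53·1.41421 ≈ 41.7617

Hypotenuse = 29.53√2 = 41.76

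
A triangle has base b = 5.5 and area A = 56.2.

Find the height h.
A = ½·b·h  ⇒  h = 2A/b = 2·56.2/5.5 = 112.4/5.5 ≈ 20.4364

h = 20.44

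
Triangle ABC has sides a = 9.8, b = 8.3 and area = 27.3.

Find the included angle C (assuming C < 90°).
Area = ½·a·b·sin(C)  ⇒  sin(C) = 2·Area/(a·b) = 2·27.3/(9.8·8.3) = 54.6/81.34 ≈ 0.671256
C = arcsin(0.671256) ≈ 42.1641° (taking the acute solution since C < 90°)

C = 42.16°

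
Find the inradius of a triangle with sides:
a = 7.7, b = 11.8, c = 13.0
r = Area/s where s is the semi-perimeter.
s = (7.7 + 11.8 + 13.0)/2 = 32.5/2 = 16.25
Area = √(s(s−a)(s−b)(s−c)) = √(16.25·8.55·4.45·3.25) ≈ √2009.38 ≈ 44.8261
r ≈ 44.8261/16.25 ≈ 2.75853

r = 2.759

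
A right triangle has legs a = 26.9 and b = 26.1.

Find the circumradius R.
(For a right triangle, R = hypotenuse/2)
Hypotenuse c = √(a² + b²) = √(723.61 + 681.21) = √1404.82 ≈ 37.4809
R = c/2 ≈ 37.4809/2 ≈ 18.7405

R = 18.74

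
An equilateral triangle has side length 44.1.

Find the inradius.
r = Area/s with s the semi-perimeter.
Area = (√3/4)·44.1² = (√3/4)·1944.81 ≈ 0.433013·1944.81 ≈ 842.127
s = 3·44.1/2 = 66.15
r ≈ 842.127/66.15 ≈ 12.7306
(Equivalently r = side/(2√3) = 44.1/3.4641 ≈ 12.7306.)

r = 12.73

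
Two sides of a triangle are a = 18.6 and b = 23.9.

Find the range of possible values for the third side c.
Triangle inequality: |a − b| < c < a + b
|a − b| = |18.6 − 23.9| = 5.3
a + b = 18.6 + 23.9 = 42.5

5.3 < c < 42.5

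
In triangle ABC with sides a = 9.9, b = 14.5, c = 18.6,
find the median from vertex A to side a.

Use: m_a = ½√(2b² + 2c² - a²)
m_a = ½√(2·14.5² + 2·18.6² − 9.9²) = ½√(2·210.25 + 2·345.96 − 98.01) = ½√(420.5 + 691.92 − 98.01) = ½√1014.41
√1014.41 ≈ 31.8498, so m_a ≈ 15.9249

m_a = 15.92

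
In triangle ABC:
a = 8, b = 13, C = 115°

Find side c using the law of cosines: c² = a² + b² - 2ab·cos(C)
c² = 8² + 13² − 2·8·13·cos(115°)
cos(115°) ≈ -0.422618
c² ≈ 64 + 169 − 208·(-0.422618) ≈ 233 + 87.9046 ≈ 320.905
c ≈ √320.905 ≈ 17.9138

c = 17.91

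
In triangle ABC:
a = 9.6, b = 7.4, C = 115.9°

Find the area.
Two sides and the included angle (SAS): A = ½·a·b·sin(C) = ½·9.6·7.4·sin(115.9°)
sin(115.9°) ≈ 0.899558
A ≈ ½·71.04·0.899558 = 35.52·0.899558 ≈ 31.9523

Area = 31.95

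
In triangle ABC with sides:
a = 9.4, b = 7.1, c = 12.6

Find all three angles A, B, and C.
Law of cosines for each angle (a² = 88.36, b² = 50.41, c² = 158.76):
cos(A) = (b² + c² − a²)/(2bc) = (50.41 + 158.76 − 88.36)/(2·7.1·12.6) = 120.81/178.92 ≈ 0.675218  ⇒  A ≈ 47.5289°
cos(B) = (a² + c² − b²)/(2ac) = (88.36 + 158.76 − 50.41)/(2·9.4·12.6) = 196.71/236.88 ≈ 0.83042  ⇒  B ≈ 33.858°
cos(C) = (a² + b² − c²)/(2ab) = (88.36 + 50.41 − 158.76)/(2·9.4·7.1) = -19.99/133.48 ≈ -0.14976  ⇒  C ≈ 98.613°
Check: A + B + C ≈ 180°

A = 47.53°, B = 33.86°, C = 98.61°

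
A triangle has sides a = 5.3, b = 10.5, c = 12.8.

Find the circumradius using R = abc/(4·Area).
First find the area with Heron's formula.
s = (5.3 + 10.5 + 12.8)/2 = 14.3
Area = √(s(s−a)(s−b)(s−c)) = √(14.3·9·3.8·1.5) ≈ √733.59 ≈ 27.0849
abc = 5.3·10.5·12.8 = 712.32
R = abc/(4·Area) ≈ 712.32/(4·27.0849) = 712.32/108.339 ≈ 6.57489

R = 6.575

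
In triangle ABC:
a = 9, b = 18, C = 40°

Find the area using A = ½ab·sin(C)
A = ½·a·b·sin(C) = ½·9·18·sin(40°)
sin(40°) ≈ 0.642788
A ≈ ½·162·0.642788 = 81·0.642788 ≈ 52.0658

Area = 52.07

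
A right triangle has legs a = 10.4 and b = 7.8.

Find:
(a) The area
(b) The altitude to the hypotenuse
(a) The legs are perpendicular, so Area = ½·a·b = ½·10.4·7.8 = ½·81.12 = 40.56
(b) Hypotenuse c = √(a² + b²) = √(108.16 + 60.84) = √169 ≈ 13
    Area = ½·c·h_c  ⇒  h_c = 2·Area/c = 81.12/13 ≈ 6.24

Area = 40.56, h_c = 6.24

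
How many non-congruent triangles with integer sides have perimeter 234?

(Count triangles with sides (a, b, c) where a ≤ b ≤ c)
Let a ≤ b ≤ c with a + b + c = 234. The only binding inequality is a + b > c, i.e. 234 − c > c, so c < 234/2; and c ≥ 234/3 since c is the largest side.
So 78 ≤ c ≤ 116. For each c, b runs from ⌈(234 − c)/2⌉ up to c (then a = 234 − b − c satisfies 1 ≤ a ≤ b automatically), giving c − ⌈(234 − c)/2⌉ + 1 choices.
Summing over c: 1 + 2 + 4 + 5 + … + 56 + 58  (39 terms, c = 78, …, 116) = 1141
Check (closed form: nearest integer to p²/48 for even p, (p+3)²/48 for odd p): 234²/48 = 54756/48 ≈ 1140.75 → 1141

1141 triangles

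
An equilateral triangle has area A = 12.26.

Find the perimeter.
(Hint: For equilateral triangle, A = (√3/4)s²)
A = (√3/4)s²  ⇒  s² = 4A/√3 = 4·12.26/√3 = 49.04/1.73205 ≈ 28.3133
s ≈ √28.3133 ≈ 5.32102
Perimeter = 3s ≈ 3·5.32102 ≈ 15.9631

Perimeter = 15.96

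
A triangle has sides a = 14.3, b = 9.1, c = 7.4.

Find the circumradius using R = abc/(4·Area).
First find the area with Heron's formula.
s = (14.3 + 9.1 + 7.4)/2 = 15.4
Area = √(s(s−a)(s−b)(s−c)) = √(15.4·1.1·6.3·8) ≈ √853.776 ≈ 29.2194
abc = 14.3·9.1·7.4 = 962.962
R = abc/(4·Area) ≈ 962.962/(4·29.2194) = 962.962/116.878 ≈ 8.23905

R = 8.239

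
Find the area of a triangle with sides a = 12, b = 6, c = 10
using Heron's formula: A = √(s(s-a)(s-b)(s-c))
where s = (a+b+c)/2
s = (12 + 6 + 10)/2 = 28/2 = 14
s − a = 2, s − b = 8, s − c = 4
s(s−a)(s−b)(s−c) = 14·2·8·4 = 896
Area = √896 ≈ 29.9333

s = 14.0, Area = 29.93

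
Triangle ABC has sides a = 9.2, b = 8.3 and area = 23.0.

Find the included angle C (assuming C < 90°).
Area = ½·a·b·sin(C)  ⇒  sin(C) = 2·Area/(a·b) = 2·23.0/(9.2·8.3) = 46/76.36 ≈ 0.60241
C = arcsin(0.60241) ≈ 37.0427° (taking the acute solution since C < 90°)

C = 37.04°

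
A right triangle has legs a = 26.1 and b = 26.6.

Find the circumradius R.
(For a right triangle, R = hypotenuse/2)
Hypotenuse c = √(a² + b²) = √(681.21 + 707.56) = √1388.77 ≈ 37.2662
R = c/2 ≈ 37.2662/2 ≈ 18.6331

R = 18.63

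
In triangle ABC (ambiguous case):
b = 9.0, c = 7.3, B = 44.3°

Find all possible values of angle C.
b/sin(B) = c/sin(C)  ⇒  sin(C) = c·sin(B)/b = 7.3·sin(44.3°)/9.0
sin(44.3°) ≈ 0.698415
sin(C) ≈ 7.3·0.698415/9.0 ≈ 5.09843/9.0 ≈ 0.566492
Candidate 1: C₁ = arcsin(0.566492) ≈ 34.506°  →  A = 180° − 44.3° − 34.506° ≈ 101.194° > 0, valid
Candidate 2: C₂ = 180° − C₁ ≈ 145.494°  →  A = 180° − 44.3° − 145.494° ≈ -9.794° ≤ 0, not a valid triangle

C = 34.51° (one solution)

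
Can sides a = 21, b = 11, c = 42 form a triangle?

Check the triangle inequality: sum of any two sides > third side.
a + b vs c: 21 + 11 = 32 ≤ 42  ✗
a + c vs b: 21 + 42 = 63 > 11  ✓
b + c vs a: 11 + 42 = 53 > 21  ✓

No: 21 + 11 = 32 is not > 42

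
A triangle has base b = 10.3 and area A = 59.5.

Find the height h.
A = ½·b·h  ⇒  h = 2A/b = 2·59.5/10.3 = 119/10.3 ≈ 11.5534

h = 11.55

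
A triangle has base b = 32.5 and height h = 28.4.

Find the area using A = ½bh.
A = ½·b·h = ½·32.5·28.4 = ½·923 = 461.5

Area = 461.5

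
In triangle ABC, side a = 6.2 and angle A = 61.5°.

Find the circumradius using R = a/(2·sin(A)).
R = a/(2·sin(A)) = 6.2/(2·sin(61.5°))
sin(61.5°) ≈ 0.878817
R ≈ 6.2/(2·0.878817) = 6.2/1.75763 ≈ 3.52747

R = 3.527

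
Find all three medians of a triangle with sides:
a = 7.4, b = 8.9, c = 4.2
Median formula: m_a = ½√(2b² + 2c² − a²) (and cyclically). a² = 54.76, b² = 79.21, c² = 17.64.
m_a = ½√(2·79.21 + 2·17.64 − 54.76) = ½√138.94 ≈ ½·11.7873 ≈ 5.89364
m_b = ½√(2·54.76 + 2·17.64 − 79.21) = ½√65.59 ≈ ½·8.09877 ≈ 4.04938
m_c = ½√(2·54.76 + 2·79.21 − 17.64) = ½√250.3 ≈ ½·15.8209 ≈ 7.91044

m_a = 5.894, m_b = 4.049, m_c = 7.91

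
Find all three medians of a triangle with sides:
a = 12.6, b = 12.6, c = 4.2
Median formula: m_a = ½√(2b² + 2c² − a²) (and cyclically). a² = 158.76, b² = 158.76, c² = 17.64.
m_a = ½√(2·158.76 + 2·17.64 − 158.76) = ½√194.04 ≈ ½·13.9298 ≈ 6.96491
m_b = ½√(2·158.76 + 2·17.64 − 158.76) = ½√194.04 ≈ ½·13.9298 ≈ 6.96491
m_c = ½√(2·158.76 + 2·158.76 − 17.64) = ½√617.4 ≈ ½·24.8475 ≈ 12.4238

m_a = 6.965, m_b = 6.965, m_c = 12.42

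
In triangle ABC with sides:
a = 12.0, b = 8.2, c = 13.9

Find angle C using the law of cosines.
c² = a² + b² − 2ab·cos(C)  ⇒  cos(C) = (a² + b² − c²)/(2ab)
cos(C) = (12.0² + 8.2² − 13.9²)/(2·12.0·8.2) = (144 + 67.24 − 193.21)/196.8 = 18.03/196.8 ≈ 0.0916159
C = arccos(0.0916159) ≈ 84.7434°

C = 84.74°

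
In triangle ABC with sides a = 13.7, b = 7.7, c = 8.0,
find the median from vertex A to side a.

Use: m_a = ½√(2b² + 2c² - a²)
m_a = ½√(2·7.7² + 2·8.0² − 13.7²) = ½√(2·59.29 + 2·64 − 187.69) = ½√(118.58 + 128 − 187.69) = ½√58.89
√58.89 ≈ 7.67398, so m_a ≈ 3.83699

m_a = 3.837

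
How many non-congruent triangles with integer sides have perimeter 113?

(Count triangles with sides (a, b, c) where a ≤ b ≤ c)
Let a ≤ b ≤ c with a + b + c = 113. The only binding inequality is a + b > c, i.e. 113 − c > c, so c < 113/2; and c ≥ 113/3 since c is the largest side.
So 38 ≤ c ≤ 56. For each c, b runs from ⌈(113 − c)/2⌉ up to c (then a = 113 − b − c satisfies 1 ≤ a ≤ b automatically), giving c − ⌈(113 − c)/2⌉ + 1 choices.
Summing over c: 1 + 3 + 4 + 6 + … + 27 + 28  (19 terms, c = 38, …, 56) = 280
Check (closed form: nearest integer to p²/48 for even p, (p+3)²/48 for odd p): (113+3)²/48 = 116²/48 = 13456/48 ≈ 280.33 → 280

280 triangles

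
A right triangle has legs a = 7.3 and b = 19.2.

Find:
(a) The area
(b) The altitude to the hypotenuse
(a) The legs are perpendicular, so Area = ½·a·b = ½·7.3·19.2 = ½·140.16 = 70.08
(b) Hypotenuse c = √(a² + b²) = √(53.29 + 368.64) = √421.93 ≈ 20.5409
    Area = ½·c·h_c  ⇒  h_c = 2·Area/c = 140.16/20.5409 ≈ 6.82345

Area = 70.08, h_c = 6.823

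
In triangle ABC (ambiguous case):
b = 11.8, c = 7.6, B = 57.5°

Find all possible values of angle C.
b/sin(B) = c/sin(C)  ⇒  sin(C) = c·sin(B)/b = 7.6·sin(57.5°)/11.8
sin(57.5°) ≈ 0.843391
sin(C) ≈ 7.6·0.843391/11.8 ≈ 6.40977/11.8 ≈ 0.543201
Candidate 1: C₁ = arcsin(0.543201) ≈ 32.9018°  →  A = 180° − 57.5° − 32.9018° ≈ 89.5982° > 0, valid
Candidate 2: C₂ = 180° − C₁ ≈ 147.098°  →  A = 180° − 57.5° − 147.098° ≈ -24.5982° ≤ 0, not a valid triangle

C = 32.9° (one solution)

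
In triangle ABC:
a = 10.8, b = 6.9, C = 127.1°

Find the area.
Two sides and the included angle (SAS): A = ½·a·b·sin(C) = ½·10.8·6.9·sin(127.1°)
sin(127.1°) ≈ 0.797584
A ≈ ½·74.52·0.797584 = 37.26·0.797584 ≈ 29.718

Area = 29.72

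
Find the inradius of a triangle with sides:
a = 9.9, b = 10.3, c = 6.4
r = Area/s where s is the semi-perimeter.
s = (9.9 + 10.3 + 6.4)/2 = 26.6/2 = 13.3
Area = √(s(s−a)(s−b)(s−c)) = √(13.3·3.4·3·6.9) ≈ √936.054 ≈ 30.595
r ≈ 30.595/13.3 ≈ 2.30038

r = 2.3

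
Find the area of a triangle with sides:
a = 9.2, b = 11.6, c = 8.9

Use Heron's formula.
s = (9.2 + 11.6 + 8.9)/2 = 29.7/2 = 14.85
s − a = 5.65, s − b = 3.25, s − c = 5.95
s(s−a)(s−b)(s−c) = 14.85·5.65·3.25·5.95 ≈ 1622.46
Area = √1622.46 ≈ 40.2798

Area = 40.28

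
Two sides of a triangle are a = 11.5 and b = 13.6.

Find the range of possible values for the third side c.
Triangle inequality: |a − b| < c < a + b
|a − b| = |11.5 − 13.6| = 2.1
a + b = 11.5 + 13.6 = 25.1

2.1 < c < 25.1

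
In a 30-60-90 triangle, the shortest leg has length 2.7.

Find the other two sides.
In a 30-60-90 triangle the sides are in ratio 1 : √3 : 2 (short leg : long leg : hypotenuse).
Long leg = 2.7·√3 ≈ 2.7·1.73205 ≈ 4.67654
Hypotenuse = 2·2.7 = 5.4

Long leg = 2.7√3 = 4.677, Hypotenuse = 5.4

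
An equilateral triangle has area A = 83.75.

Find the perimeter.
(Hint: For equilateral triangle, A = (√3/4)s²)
A = (√3/4)s²  ⇒  s² = 4A/√3 = 4·83.75/√3 = 335/1.73205 ≈ 193.412
s ≈ √193.412 ≈ 13.9073
Perimeter = 3s ≈ 3·13.9073 ≈ 41.7218

Perimeter = 41.72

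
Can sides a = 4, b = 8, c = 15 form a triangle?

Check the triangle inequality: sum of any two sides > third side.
a + b vs c: 4 + 8 = 12 ≤ 15  ✗
a + c vs b: 4 + 15 = 19 > 8  ✓
b + c vs a: 8 + 15 = 23 > 4  ✓

No: 4 + 8 = 12 is not > 15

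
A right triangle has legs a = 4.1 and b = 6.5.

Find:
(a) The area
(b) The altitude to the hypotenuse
(a) The legs are perpendicular, so Area = ½·a·b = ½·4.1·6.5 = ½·26.65 = 13.325
(b) Hypotenuse c = √(a² + b²) = √(16.81 + 42.25) = √59.06 ≈ 7.68505
    Area = ½·c·h_c  ⇒  h_c = 2·Area/c = 26.65/7.68505 ≈ 3.46777

Area = 13.325, h_c = 3.468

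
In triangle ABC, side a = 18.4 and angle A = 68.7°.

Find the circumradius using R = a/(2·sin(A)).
R = a/(2·sin(A)) = 18.4/(2·sin(68.7°))
sin(68.7°) ≈ 0.931691
R ≈ 18.4/(2·0.931691) = 18.4/1.86338 ≈ 9.87452

R = 9.875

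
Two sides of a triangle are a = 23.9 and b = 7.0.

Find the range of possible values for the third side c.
Triangle inequality: |a − b| < c < a + b
|a − b| = |23.9 − 7.0| = 16.9
a + b = 23.9 + 7.0 = 30.9

16.9 < c < 30.9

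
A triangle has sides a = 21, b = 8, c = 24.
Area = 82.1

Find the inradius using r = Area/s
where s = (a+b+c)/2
s = (21 + 8 + 24)/2 = 53/2 = 26.5
r = Area/s = 82.1/26.5 ≈ 3.09811

r = 3.098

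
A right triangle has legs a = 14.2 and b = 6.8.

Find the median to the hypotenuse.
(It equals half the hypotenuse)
Hypotenuse c = √(a² + b²) = √(201.64 + 46.24) = √247.88 ≈ 15.7442
Median to hypotenuse = c/2 ≈ 15.7442/2 ≈ 7.8721

Median = 7.872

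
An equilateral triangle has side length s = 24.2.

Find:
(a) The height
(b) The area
(a) The height splits the triangle into two 30-60-90 halves: h = s·√3/2 = 24.2·1.73205/2 ≈ 41.9156/2 ≈ 20.9578
(b) Area = (√3/4)·s² = (√3/4)·24.2² = (√3/4)·585.64 ≈ 0.433013·585.64 ≈ 253.59

Height = 20.96, Area = 253.6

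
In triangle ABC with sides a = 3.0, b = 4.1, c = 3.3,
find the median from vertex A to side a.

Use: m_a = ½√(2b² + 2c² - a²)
m_a = ½√(2·4.1² + 2·3.3² − 3.0²) = ½√(2·16.81 + 2·10.89 − 9) = ½√(33.62 + 21.78 − 9) = ½√46.4
√46.4 ≈ 6.81175, so m_a ≈ 3.40588

m_a = 3.406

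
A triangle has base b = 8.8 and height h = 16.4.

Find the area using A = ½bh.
A = ½·b·h = ½·8.8·16.4 = ½·144.32 = 72.16

Area = 72.16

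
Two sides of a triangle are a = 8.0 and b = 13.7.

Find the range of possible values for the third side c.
Triangle inequality: |a − b| < c < a + b
|a − b| = |8.0 − 13.7| = 5.7
a + b = 8.0 + 13.7 = 21.7

5.7 < c < 21.7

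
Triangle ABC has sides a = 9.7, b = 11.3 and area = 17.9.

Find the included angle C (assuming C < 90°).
Area = ½·a·b·sin(C)  ⇒  sin(C) = 2·Area/(a·b) = 2·17.9/(9.7·11.3) = 35.8/109.61 ≈ 0.326613
C = arcsin(0.326613) ≈ 19.0633° (taking the acute solution since C < 90°)

C = 19.06°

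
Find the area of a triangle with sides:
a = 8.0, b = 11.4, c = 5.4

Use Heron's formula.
s = (8.0 + 11.4 + 5.4)/2 = 24.8/2 = 12.4
s − a = 4.4, s − b = 1, s − c = 7
s(s−a)(s−b)(s−c) = 12.4·4.4·1·7 ≈ 381.92
Area = √381.92 ≈ 19.5428

Area = 19.54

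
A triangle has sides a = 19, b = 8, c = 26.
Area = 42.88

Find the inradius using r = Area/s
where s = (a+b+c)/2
s = (19 + 8 + 26)/2 = 53/2 = 26.5
r = Area/s = 42.88/26.5 ≈ 1.61811

r = 1.618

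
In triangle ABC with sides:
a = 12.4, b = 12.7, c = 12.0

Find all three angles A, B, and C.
Law of cosines for each angle (a² = 153.76, b² = 161.29, c² = 144):
cos(A) = (b² + c² − a²)/(2bc) = (161.29 + 144 − 153.76)/(2·12.7·12.0) = 151.53/304.8 ≈ 0.497146  ⇒  A ≈ 60.1887°
cos(B) = (a² + c² − b²)/(2ac) = (153.76 + 144 − 161.29)/(2·12.4·12.0) = 136.47/297.6 ≈ 0.458569  ⇒  B ≈ 62.7052°
cos(C) = (a² + b² − c²)/(2ab) = (153.76 + 161.29 − 144)/(2·12.4·12.7) = 171.05/314.96 ≈ 0.543085  ⇒  C ≈ 57.1061°
Check: A + B + C ≈ 180°

A = 60.19°, B = 62.71°, C = 57.11°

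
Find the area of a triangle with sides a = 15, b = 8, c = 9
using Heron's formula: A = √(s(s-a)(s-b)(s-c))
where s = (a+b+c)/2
s = (15 + 8 + 9)/2 = 32/2 = 16
s − a = 1, s − b = 8, s − c = 7
s(s−a)(s−b)(s−c) = 16·1·8·7 = 896
Area = √896 ≈ 29.9333

s = 16.0, Area = 29.93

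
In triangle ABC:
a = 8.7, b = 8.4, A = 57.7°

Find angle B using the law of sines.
a/sin(A) = b/sin(B)  ⇒  sin(B) = b·sin(A)/a = 8.4·sin(57.7°)/8.7
sin(57.7°) ≈ 0.845262
sin(B) ≈ 8.4·0.845262/8.7 ≈ 7.1002/8.7 ≈ 0.816115
B = arcsin(0.816115) ≈ 54.6977°
(Since b ≤ a we need B ≤ A, so the obtuse alternative 180° − 54.6977° ≈ 125.302° is rejected.)

B = 54.7°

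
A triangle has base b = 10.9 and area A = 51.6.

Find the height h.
A = ½·b·h  ⇒  h = 2A/b = 2·51.6/10.9 = 103.2/10.9 ≈ 9.46789

h = 9.468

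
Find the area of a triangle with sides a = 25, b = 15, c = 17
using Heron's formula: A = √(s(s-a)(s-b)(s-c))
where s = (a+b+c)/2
s = (25 + 15 + 17)/2 = 57/2 = 28.5
s − a = 3.5, s − b = 13.5, s − c = 11.5
s(s−a)(s−b)(s−c) = 28.5·3.5·13.5·11.5 = 15486.1875
Area = √15486.1875 ≈ 124.444

s = 28.5, Area = 124.4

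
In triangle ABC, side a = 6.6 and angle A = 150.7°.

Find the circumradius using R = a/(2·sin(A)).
R = a/(2·sin(A)) = 6.6/(2·sin(150.7°))
sin(150.7°) ≈ 0.489382
R ≈ 6.6/(2·0.489382) = 6.6/0.978765 ≈ 6.74319

R = 6.743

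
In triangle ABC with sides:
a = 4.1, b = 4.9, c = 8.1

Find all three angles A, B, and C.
Law of cosines for each angle (a² = 16.81, b² = 24.01, c² = 65.61):
cos(A) = (b² + c² − a²)/(2bc) = (24.01 + 65.61 − 16.81)/(2·4.9·8.1) = 72.81/79.38 ≈ 0.917234  ⇒  A ≈ 23.4751°
cos(B) = (a² + c² − b²)/(2ac) = (16.81 + 65.61 − 24.01)/(2·4.1·8.1) = 58.41/66.42 ≈ 0.879404  ⇒  B ≈ 28.4295°
cos(C) = (a² + b² − c²)/(2ab) = (16.81 + 24.01 − 65.61)/(2·4.1·4.9) = -24.79/40.18 ≈ -0.616974  ⇒  C ≈ 128.095°
Check: A + B + C ≈ 180°

A = 23.48°, B = 28.43°, C = 128.1°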